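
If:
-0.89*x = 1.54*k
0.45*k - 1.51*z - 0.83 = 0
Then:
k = 3.35555555555556*z + 1.84444444444444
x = -5.80624219725343*z - 3.19151061173533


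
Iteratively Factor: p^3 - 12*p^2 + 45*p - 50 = (p - 5)*(p^2 - 7*p + 10) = (p - 5)^2*(p - 2)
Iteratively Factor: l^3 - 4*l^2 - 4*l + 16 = (l + 2)*(l^2 - 6*l + 8) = (l - 4)*(l + 2)*(l - 2)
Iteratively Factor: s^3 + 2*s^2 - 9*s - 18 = (s + 3)*(s^2 - s - 6) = (s + 2)*(s + 3)*(s - 3)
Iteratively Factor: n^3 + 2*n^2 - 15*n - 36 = (n - 4)*(n^2 + 6*n + 9) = (n - 4)*(n + 3)*(n + 3)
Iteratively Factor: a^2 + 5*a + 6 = (a + 3)*(a + 2)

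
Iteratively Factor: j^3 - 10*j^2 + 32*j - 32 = (j - 2)*(j^2 - 8*j + 16) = (j - 4)*(j - 2)*(j - 4)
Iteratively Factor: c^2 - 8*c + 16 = (c - 4)*(c - 4)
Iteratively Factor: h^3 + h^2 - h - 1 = (h + 1)*(h^2 - 1) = (h - 1)*(h + 1)*(h + 1)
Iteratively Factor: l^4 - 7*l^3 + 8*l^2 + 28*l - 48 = (l + 2)*(l^3 - 9*l^2 + 26*l - 24) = (l - 3)*(l + 2)*(l^2 - 6*l + 8) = (l - 4)*(l - 3)*(l + 2)*(l - 2)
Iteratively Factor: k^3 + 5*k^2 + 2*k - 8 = (k + 2)*(k^2 + 3*k - 4) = (k + 2)*(k + 4)*(k - 1)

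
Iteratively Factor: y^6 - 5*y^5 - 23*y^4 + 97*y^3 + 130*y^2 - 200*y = (y + 2)*(y^5 - 7*y^4 - 9*y^3 + 115*y^2 - 100*y) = (y - 5)*(y + 2)*(y^4 - 2*y^3 - 19*y^2 + 20*y) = (y - 5)*(y - 1)*(y + 2)*(y^3 - y^2 - 20*y) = (y - 5)^2*(y - 1)*(y + 2)*(y^2 + 4*y) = y*(y - 5)^2*(y - 1)*(y + 2)*(y + 4)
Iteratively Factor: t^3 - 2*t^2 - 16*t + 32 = (t - 2)*(t^2 - 16) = (t - 2)*(t + 4)*(t - 4)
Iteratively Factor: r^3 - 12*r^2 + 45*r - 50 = (r - 5)*(r^2 - 7*r + 10) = (r - 5)*(r - 2)*(r - 5)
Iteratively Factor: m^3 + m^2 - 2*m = (m)*(m^2 + m - 2) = m*(m + 2)*(m - 1)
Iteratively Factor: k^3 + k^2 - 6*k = (k + 3)*(k^2 - 2*k) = (k - 2)*(k + 3)*(k)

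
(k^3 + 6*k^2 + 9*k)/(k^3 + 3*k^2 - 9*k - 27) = k/(k - 3)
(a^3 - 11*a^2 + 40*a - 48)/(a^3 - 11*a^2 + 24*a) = (a^2 - 8*a + 16)/(a*(a - 8))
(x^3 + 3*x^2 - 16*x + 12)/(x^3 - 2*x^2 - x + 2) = (x + 6)/(x + 1)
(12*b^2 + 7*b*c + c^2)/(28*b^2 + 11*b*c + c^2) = (3*b + c)/(7*b + c)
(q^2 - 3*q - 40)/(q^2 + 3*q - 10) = (q - 8)/(q - 2)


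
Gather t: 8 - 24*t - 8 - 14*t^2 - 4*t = -14*t^2 - 28*t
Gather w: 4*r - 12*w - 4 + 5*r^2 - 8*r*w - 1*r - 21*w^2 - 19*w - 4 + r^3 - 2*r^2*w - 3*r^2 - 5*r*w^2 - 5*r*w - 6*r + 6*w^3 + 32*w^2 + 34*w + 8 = r^3 + 2*r^2 - 3*r + 6*w^3 + w^2*(11 - 5*r) + w*(-2*r^2 - 13*r + 3)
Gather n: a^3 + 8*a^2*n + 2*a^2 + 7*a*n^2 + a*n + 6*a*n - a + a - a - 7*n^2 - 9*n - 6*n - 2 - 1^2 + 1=a^3 + 2*a^2 - a + n^2*(7*a - 7) + n*(8*a^2 + 7*a - 15) - 2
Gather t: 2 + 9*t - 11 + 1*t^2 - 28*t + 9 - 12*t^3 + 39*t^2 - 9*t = -12*t^3 + 40*t^2 - 28*t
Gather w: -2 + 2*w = 2*w - 2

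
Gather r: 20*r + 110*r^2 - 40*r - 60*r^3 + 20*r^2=-60*r^3 + 130*r^2 - 20*r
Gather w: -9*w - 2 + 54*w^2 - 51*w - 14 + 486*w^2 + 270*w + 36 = 540*w^2 + 210*w + 20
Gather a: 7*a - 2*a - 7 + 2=5*a - 5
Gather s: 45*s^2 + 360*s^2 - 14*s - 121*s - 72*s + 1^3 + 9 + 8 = 405*s^2 - 207*s + 18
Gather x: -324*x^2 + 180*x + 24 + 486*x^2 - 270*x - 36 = 162*x^2 - 90*x - 12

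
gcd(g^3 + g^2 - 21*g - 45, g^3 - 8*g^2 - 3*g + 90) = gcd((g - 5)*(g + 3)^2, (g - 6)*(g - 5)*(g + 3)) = g^2 - 2*g - 15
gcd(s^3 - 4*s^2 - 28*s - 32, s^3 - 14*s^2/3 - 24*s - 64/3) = s^2 - 6*s - 16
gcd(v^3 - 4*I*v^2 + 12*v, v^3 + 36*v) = v^2 - 6*I*v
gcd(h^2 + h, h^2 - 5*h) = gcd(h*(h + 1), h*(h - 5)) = h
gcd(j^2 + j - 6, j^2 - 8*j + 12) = j - 2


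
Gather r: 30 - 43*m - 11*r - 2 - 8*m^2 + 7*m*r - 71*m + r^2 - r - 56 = -8*m^2 - 114*m + r^2 + r*(7*m - 12) - 28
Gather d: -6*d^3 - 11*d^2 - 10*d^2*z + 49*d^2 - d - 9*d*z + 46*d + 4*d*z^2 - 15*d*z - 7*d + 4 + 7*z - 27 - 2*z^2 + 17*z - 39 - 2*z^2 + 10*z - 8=-6*d^3 + d^2*(38 - 10*z) + d*(4*z^2 - 24*z + 38) - 4*z^2 + 34*z - 70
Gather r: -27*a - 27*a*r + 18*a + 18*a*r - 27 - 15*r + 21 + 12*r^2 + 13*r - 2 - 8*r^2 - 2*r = -9*a + 4*r^2 + r*(-9*a - 4) - 8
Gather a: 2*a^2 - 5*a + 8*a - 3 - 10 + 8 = 2*a^2 + 3*a - 5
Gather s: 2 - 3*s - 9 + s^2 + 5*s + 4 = s^2 + 2*s - 3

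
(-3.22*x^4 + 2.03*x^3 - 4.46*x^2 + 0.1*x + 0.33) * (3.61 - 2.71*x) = 8.7262*x^5 - 17.1255*x^4 + 19.4149*x^3 - 16.3716*x^2 - 0.5333*x + 1.1913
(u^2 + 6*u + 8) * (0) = 0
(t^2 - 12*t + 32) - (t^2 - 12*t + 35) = -3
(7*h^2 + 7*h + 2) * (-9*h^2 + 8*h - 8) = -63*h^4 - 7*h^3 - 18*h^2 - 40*h - 16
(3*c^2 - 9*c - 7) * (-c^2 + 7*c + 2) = -3*c^4 + 30*c^3 - 50*c^2 - 67*c - 14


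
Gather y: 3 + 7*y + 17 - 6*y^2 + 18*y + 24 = -6*y^2 + 25*y + 44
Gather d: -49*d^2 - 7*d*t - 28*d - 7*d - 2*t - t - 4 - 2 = -49*d^2 + d*(-7*t - 35) - 3*t - 6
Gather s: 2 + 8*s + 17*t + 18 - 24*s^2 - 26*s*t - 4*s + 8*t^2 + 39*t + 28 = -24*s^2 + s*(4 - 26*t) + 8*t^2 + 56*t + 48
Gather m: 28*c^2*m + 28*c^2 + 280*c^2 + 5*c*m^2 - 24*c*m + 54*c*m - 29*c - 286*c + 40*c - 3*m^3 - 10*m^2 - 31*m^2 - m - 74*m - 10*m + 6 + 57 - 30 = 308*c^2 - 275*c - 3*m^3 + m^2*(5*c - 41) + m*(28*c^2 + 30*c - 85) + 33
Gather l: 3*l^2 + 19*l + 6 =3*l^2 + 19*l + 6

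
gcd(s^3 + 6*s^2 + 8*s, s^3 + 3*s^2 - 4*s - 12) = s + 2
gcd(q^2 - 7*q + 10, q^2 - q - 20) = q - 5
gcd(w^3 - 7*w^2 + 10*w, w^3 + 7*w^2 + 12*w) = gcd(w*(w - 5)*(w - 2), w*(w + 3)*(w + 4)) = w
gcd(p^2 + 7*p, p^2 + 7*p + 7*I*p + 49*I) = p + 7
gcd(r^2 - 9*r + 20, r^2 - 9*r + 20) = r^2 - 9*r + 20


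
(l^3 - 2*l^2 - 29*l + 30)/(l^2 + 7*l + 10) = (l^2 - 7*l + 6)/(l + 2)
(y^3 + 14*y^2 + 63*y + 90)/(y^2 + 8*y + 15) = y + 6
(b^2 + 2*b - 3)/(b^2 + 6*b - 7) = (b + 3)/(b + 7)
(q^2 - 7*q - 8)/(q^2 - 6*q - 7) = (q - 8)/(q - 7)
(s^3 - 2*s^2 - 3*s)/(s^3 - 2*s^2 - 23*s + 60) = s*(s + 1)/(s^2 + s - 20)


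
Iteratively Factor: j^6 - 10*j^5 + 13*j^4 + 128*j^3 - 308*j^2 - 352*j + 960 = (j + 3)*(j^5 - 13*j^4 + 52*j^3 - 28*j^2 - 224*j + 320) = (j - 4)*(j + 3)*(j^4 - 9*j^3 + 16*j^2 + 36*j - 80) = (j - 4)^2*(j + 3)*(j^3 - 5*j^2 - 4*j + 20) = (j - 4)^2*(j + 2)*(j + 3)*(j^2 - 7*j + 10) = (j - 5)*(j - 4)^2*(j + 2)*(j + 3)*(j - 2)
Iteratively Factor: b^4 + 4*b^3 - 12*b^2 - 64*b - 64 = (b + 2)*(b^3 + 2*b^2 - 16*b - 32) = (b - 4)*(b + 2)*(b^2 + 6*b + 8) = (b - 4)*(b + 2)^2*(b + 4)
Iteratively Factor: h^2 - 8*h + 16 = (h - 4)*(h - 4)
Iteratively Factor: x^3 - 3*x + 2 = (x + 2)*(x^2 - 2*x + 1) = (x - 1)*(x + 2)*(x - 1)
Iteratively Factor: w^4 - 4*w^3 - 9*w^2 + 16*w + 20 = (w + 2)*(w^3 - 6*w^2 + 3*w + 10) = (w + 1)*(w + 2)*(w^2 - 7*w + 10) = (w - 5)*(w + 1)*(w + 2)*(w - 2)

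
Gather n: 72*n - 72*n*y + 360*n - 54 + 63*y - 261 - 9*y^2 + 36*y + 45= n*(432 - 72*y) - 9*y^2 + 99*y - 270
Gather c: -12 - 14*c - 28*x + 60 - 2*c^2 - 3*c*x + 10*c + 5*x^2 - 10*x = -2*c^2 + c*(-3*x - 4) + 5*x^2 - 38*x + 48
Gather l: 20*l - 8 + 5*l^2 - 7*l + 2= 5*l^2 + 13*l - 6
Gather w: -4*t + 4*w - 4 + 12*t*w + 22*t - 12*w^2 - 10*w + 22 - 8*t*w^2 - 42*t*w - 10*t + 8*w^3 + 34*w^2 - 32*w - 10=8*t + 8*w^3 + w^2*(22 - 8*t) + w*(-30*t - 38) + 8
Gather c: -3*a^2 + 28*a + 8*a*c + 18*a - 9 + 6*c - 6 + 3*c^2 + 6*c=-3*a^2 + 46*a + 3*c^2 + c*(8*a + 12) - 15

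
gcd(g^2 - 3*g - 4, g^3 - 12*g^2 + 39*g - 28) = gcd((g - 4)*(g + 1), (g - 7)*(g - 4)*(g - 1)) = g - 4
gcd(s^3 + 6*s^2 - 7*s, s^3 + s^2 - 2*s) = s^2 - s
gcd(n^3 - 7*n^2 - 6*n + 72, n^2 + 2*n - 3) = n + 3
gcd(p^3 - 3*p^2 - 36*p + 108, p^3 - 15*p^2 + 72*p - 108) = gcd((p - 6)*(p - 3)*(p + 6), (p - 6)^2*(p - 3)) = p^2 - 9*p + 18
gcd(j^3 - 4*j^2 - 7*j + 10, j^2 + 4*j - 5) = j - 1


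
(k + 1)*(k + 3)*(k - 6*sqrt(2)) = k^3 - 6*sqrt(2)*k^2 + 4*k^2 - 24*sqrt(2)*k + 3*k - 18*sqrt(2)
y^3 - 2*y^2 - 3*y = y*(y - 3)*(y + 1)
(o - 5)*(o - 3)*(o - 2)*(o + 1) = o^4 - 9*o^3 + 21*o^2 + o - 30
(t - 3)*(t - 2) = t^2 - 5*t + 6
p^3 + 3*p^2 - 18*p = p*(p - 3)*(p + 6)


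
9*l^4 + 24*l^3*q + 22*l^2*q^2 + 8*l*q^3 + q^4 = (l + q)^2*(3*l + q)^2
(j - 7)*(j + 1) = j^2 - 6*j - 7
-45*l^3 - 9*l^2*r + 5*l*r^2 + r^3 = (-3*l + r)*(3*l + r)*(5*l + r)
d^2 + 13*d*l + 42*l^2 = (d + 6*l)*(d + 7*l)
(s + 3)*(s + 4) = s^2 + 7*s + 12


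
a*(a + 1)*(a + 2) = a^3 + 3*a^2 + 2*a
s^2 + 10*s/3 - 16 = (s - 8/3)*(s + 6)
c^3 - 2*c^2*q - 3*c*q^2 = c*(c - 3*q)*(c + q)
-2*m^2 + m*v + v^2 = (-m + v)*(2*m + v)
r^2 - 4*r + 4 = (r - 2)^2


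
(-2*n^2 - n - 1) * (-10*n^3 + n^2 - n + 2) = 20*n^5 + 8*n^4 + 11*n^3 - 4*n^2 - n - 2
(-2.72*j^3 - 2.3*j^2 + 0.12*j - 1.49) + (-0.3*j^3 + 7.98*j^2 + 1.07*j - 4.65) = -3.02*j^3 + 5.68*j^2 + 1.19*j - 6.14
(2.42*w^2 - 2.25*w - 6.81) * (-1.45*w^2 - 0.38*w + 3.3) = -3.509*w^4 + 2.3429*w^3 + 18.7155*w^2 - 4.8372*w - 22.473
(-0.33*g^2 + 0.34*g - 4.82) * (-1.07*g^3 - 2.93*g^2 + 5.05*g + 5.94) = 0.3531*g^5 + 0.6031*g^4 + 2.4947*g^3 + 13.8794*g^2 - 22.3214*g - 28.6308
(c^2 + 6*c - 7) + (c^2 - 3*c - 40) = 2*c^2 + 3*c - 47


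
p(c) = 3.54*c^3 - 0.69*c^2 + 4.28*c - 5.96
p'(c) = 10.62*c^2 - 1.38*c + 4.28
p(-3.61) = -196.95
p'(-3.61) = 147.66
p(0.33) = -4.50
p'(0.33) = 4.98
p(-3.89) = -241.43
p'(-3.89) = 170.35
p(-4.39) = -337.55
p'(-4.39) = 215.01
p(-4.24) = -306.35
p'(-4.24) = 201.05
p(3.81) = 196.12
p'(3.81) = 153.18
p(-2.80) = -101.06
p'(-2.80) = 91.40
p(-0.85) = -12.27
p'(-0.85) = 13.13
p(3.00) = 96.25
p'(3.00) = 95.72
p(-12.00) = -6273.80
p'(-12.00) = 1550.12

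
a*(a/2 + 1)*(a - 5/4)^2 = a^4/2 - a^3/4 - 55*a^2/32 + 25*a/16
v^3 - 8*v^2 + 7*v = v*(v - 7)*(v - 1)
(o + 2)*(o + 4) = o^2 + 6*o + 8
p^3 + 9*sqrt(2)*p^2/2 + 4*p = p*(p + sqrt(2)/2)*(p + 4*sqrt(2))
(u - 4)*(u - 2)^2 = u^3 - 8*u^2 + 20*u - 16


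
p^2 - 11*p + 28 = (p - 7)*(p - 4)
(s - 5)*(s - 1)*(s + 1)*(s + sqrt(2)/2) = s^4 - 5*s^3 + sqrt(2)*s^3/2 - 5*sqrt(2)*s^2/2 - s^2 - sqrt(2)*s/2 + 5*s + 5*sqrt(2)/2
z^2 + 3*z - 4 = (z - 1)*(z + 4)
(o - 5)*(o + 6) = o^2 + o - 30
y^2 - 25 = (y - 5)*(y + 5)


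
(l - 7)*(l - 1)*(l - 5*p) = l^3 - 5*l^2*p - 8*l^2 + 40*l*p + 7*l - 35*p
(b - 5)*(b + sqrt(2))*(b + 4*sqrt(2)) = b^3 - 5*b^2 + 5*sqrt(2)*b^2 - 25*sqrt(2)*b + 8*b - 40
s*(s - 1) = s^2 - s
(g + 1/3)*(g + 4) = g^2 + 13*g/3 + 4/3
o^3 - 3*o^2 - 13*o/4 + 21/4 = (o - 7/2)*(o - 1)*(o + 3/2)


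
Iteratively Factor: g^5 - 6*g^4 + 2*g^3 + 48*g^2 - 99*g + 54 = (g - 2)*(g^4 - 4*g^3 - 6*g^2 + 36*g - 27) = (g - 2)*(g + 3)*(g^3 - 7*g^2 + 15*g - 9) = (g - 3)*(g - 2)*(g + 3)*(g^2 - 4*g + 3) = (g - 3)^2*(g - 2)*(g + 3)*(g - 1)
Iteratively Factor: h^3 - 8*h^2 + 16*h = (h - 4)*(h^2 - 4*h) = h*(h - 4)*(h - 4)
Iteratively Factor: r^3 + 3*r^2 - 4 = (r + 2)*(r^2 + r - 2) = (r - 1)*(r + 2)*(r + 2)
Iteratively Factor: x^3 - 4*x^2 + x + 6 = (x - 3)*(x^2 - x - 2) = (x - 3)*(x - 2)*(x + 1)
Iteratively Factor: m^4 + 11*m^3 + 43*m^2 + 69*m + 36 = (m + 3)*(m^3 + 8*m^2 + 19*m + 12) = (m + 3)*(m + 4)*(m^2 + 4*m + 3) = (m + 3)^2*(m + 4)*(m + 1)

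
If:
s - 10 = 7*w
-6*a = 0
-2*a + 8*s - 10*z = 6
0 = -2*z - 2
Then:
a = 0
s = -1/2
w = -3/2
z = -1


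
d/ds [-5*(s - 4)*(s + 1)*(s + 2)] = -15*s^2 + 10*s + 50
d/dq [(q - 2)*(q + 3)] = 2*q + 1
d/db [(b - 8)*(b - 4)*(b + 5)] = 3*b^2 - 14*b - 28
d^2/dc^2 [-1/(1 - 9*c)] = 162/(9*c - 1)^3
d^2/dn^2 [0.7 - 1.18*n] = 0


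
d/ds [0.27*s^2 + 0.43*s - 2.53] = 0.54*s + 0.43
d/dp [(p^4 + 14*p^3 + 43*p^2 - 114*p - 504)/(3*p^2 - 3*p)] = (2*p^5 + 11*p^4 - 28*p^3 + 71*p^2 + 1008*p - 504)/(3*p^2*(p^2 - 2*p + 1))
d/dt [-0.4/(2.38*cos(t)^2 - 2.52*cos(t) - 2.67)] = (1.008 - 1.904*cos(t))*sin(t)/(-2.38*cos(t)^2 + 2.52*cos(t) + 2.67)^2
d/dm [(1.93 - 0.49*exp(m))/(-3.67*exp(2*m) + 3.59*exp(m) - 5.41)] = (-1.7983*exp(2*m) + 14.1662*exp(m) - 4.2778)*exp(m)/(13.4689*exp(4*m) - 26.3506*exp(3*m) + 52.5975*exp(2*m) - 38.8438*exp(m) + 29.2681)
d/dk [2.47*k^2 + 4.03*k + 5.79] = 4.94*k + 4.03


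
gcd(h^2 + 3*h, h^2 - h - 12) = h + 3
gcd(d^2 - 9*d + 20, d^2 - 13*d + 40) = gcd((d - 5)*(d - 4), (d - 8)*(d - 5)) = d - 5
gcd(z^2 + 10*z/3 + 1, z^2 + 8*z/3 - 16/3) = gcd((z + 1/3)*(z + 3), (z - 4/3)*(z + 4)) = 1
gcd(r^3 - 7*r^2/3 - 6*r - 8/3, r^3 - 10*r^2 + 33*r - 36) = r - 4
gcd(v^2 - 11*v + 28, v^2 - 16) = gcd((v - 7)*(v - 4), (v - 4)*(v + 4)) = v - 4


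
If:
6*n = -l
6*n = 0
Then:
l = 0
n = 0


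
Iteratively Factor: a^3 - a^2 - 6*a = (a + 2)*(a^2 - 3*a) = (a - 3)*(a + 2)*(a)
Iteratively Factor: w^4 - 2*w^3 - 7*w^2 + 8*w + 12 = (w + 1)*(w^3 - 3*w^2 - 4*w + 12) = (w - 2)*(w + 1)*(w^2 - w - 6) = (w - 2)*(w + 1)*(w + 2)*(w - 3)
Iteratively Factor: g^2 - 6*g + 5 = (g - 5)*(g - 1)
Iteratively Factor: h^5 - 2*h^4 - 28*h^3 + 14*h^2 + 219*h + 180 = (h + 1)*(h^4 - 3*h^3 - 25*h^2 + 39*h + 180) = (h + 1)*(h + 3)*(h^3 - 6*h^2 - 7*h + 60) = (h - 5)*(h + 1)*(h + 3)*(h^2 - h - 12) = (h - 5)*(h + 1)*(h + 3)^2*(h - 4)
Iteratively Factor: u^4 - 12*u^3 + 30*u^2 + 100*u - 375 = (u + 3)*(u^3 - 15*u^2 + 75*u - 125) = (u - 5)*(u + 3)*(u^2 - 10*u + 25) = (u - 5)^2*(u + 3)*(u - 5)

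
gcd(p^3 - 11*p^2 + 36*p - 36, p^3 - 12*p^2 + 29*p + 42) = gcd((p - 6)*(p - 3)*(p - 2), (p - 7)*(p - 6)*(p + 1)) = p - 6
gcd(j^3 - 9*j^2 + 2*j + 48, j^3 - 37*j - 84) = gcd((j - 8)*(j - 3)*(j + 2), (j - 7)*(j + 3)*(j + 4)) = 1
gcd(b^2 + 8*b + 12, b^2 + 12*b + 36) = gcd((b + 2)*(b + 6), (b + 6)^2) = b + 6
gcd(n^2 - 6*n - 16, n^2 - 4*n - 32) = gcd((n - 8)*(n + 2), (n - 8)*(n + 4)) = n - 8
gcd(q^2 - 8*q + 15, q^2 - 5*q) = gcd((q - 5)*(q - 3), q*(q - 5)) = q - 5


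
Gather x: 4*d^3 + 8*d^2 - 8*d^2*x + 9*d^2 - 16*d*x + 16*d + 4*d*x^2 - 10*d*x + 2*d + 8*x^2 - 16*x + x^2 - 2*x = 4*d^3 + 17*d^2 + 18*d + x^2*(4*d + 9) + x*(-8*d^2 - 26*d - 18)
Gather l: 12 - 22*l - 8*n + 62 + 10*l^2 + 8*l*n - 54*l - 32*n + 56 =10*l^2 + l*(8*n - 76) - 40*n + 130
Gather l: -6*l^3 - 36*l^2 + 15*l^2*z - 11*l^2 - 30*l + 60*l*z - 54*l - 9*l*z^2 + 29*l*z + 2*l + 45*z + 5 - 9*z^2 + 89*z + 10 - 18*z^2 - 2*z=-6*l^3 + l^2*(15*z - 47) + l*(-9*z^2 + 89*z - 82) - 27*z^2 + 132*z + 15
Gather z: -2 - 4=-6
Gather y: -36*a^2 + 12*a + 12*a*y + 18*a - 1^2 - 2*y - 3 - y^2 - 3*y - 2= -36*a^2 + 30*a - y^2 + y*(12*a - 5) - 6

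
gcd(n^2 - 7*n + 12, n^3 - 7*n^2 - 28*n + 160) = n - 4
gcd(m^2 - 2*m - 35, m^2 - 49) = m - 7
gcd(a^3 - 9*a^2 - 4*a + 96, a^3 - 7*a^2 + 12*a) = a - 4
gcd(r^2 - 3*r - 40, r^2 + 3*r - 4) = 1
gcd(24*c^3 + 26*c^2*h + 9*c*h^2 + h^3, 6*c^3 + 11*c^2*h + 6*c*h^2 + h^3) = 6*c^2 + 5*c*h + h^2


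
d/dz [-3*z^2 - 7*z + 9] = -6*z - 7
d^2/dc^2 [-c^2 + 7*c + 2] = -2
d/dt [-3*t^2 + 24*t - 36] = 24 - 6*t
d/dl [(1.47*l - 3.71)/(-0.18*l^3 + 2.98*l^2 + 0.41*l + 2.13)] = (0.5292*l^3 - 6.384*l^2 + 22.1116*l + 4.6522)/(0.0324*l^6 - 1.0728*l^5 + 8.7328*l^4 + 1.6768*l^3 + 12.8629*l^2 + 1.7466*l + 4.5369)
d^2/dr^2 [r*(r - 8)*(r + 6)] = 6*r - 4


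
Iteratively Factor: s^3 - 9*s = (s + 3)*(s^2 - 3*s) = (s - 3)*(s + 3)*(s)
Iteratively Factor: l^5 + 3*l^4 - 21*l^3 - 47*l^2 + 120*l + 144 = (l - 3)*(l^4 + 6*l^3 - 3*l^2 - 56*l - 48) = (l - 3)*(l + 1)*(l^3 + 5*l^2 - 8*l - 48) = (l - 3)*(l + 1)*(l + 4)*(l^2 + l - 12) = (l - 3)^2*(l + 1)*(l + 4)*(l + 4)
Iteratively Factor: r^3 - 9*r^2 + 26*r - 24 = (r - 3)*(r^2 - 6*r + 8) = (r - 4)*(r - 3)*(r - 2)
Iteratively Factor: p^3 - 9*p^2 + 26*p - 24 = (p - 2)*(p^2 - 7*p + 12) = (p - 4)*(p - 2)*(p - 3)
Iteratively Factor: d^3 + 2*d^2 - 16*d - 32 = (d - 4)*(d^2 + 6*d + 8) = (d - 4)*(d + 2)*(d + 4)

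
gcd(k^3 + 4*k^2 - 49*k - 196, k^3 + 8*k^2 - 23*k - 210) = k + 7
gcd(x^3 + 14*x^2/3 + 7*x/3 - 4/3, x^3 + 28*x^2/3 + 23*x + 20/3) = x + 4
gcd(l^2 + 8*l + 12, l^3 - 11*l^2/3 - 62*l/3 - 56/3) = l + 2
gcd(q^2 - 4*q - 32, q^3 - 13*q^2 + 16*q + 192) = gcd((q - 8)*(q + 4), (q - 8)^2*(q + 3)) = q - 8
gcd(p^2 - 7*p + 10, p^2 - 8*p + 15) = p - 5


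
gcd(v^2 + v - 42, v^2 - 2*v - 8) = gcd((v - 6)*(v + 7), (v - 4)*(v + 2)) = 1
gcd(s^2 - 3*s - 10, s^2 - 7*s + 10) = s - 5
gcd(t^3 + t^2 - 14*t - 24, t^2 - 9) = t + 3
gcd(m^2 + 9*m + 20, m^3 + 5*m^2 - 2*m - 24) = m + 4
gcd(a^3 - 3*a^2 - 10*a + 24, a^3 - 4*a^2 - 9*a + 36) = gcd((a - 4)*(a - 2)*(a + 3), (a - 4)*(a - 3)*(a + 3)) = a^2 - a - 12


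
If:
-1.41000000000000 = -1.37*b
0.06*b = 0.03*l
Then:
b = 1.03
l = 2.06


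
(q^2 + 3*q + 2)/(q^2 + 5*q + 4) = (q + 2)/(q + 4)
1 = 1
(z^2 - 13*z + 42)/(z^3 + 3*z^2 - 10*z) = (z^2 - 13*z + 42)/(z*(z^2 + 3*z - 10))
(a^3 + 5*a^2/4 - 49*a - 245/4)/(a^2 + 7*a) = a - 23/4 - 35/(4*a)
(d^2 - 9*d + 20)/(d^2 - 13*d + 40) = (d - 4)/(d - 8)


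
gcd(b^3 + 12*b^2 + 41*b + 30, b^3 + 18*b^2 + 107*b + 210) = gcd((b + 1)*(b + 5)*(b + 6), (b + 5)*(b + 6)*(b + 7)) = b^2 + 11*b + 30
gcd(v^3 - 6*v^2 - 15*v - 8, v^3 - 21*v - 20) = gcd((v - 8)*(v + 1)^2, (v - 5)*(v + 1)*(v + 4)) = v + 1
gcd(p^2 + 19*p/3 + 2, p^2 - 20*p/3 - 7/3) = p + 1/3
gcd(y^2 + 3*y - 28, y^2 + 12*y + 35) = y + 7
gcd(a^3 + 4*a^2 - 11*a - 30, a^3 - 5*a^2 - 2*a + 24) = a^2 - a - 6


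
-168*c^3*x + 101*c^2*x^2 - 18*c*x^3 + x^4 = x*(-8*c + x)*(-7*c + x)*(-3*c + x)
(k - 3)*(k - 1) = k^2 - 4*k + 3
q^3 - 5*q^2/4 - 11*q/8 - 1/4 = (q - 2)*(q + 1/4)*(q + 1/2)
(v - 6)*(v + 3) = v^2 - 3*v - 18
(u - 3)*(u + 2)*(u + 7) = u^3 + 6*u^2 - 13*u - 42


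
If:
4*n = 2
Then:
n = 1/2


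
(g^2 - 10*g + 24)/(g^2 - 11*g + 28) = (g - 6)/(g - 7)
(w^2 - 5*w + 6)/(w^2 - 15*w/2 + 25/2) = 2*(w^2 - 5*w + 6)/(2*w^2 - 15*w + 25)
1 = 1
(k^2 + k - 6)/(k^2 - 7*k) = (k^2 + k - 6)/(k*(k - 7))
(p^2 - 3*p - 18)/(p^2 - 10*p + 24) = (p + 3)/(p - 4)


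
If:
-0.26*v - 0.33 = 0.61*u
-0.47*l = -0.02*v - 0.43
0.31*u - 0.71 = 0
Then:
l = 0.63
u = 2.29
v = -6.64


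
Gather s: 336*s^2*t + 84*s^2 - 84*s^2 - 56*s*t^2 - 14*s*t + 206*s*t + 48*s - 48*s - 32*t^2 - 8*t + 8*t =336*s^2*t + s*(-56*t^2 + 192*t) - 32*t^2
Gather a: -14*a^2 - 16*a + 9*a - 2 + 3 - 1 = -14*a^2 - 7*a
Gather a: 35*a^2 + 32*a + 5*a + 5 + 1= 35*a^2 + 37*a + 6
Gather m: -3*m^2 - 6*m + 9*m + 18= -3*m^2 + 3*m + 18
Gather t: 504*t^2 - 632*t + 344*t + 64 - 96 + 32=504*t^2 - 288*t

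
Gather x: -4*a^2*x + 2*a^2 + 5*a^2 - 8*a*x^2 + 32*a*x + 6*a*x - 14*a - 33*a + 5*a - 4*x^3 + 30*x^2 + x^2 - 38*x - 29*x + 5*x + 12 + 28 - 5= 7*a^2 - 42*a - 4*x^3 + x^2*(31 - 8*a) + x*(-4*a^2 + 38*a - 62) + 35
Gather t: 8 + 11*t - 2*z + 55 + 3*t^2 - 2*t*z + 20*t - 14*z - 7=3*t^2 + t*(31 - 2*z) - 16*z + 56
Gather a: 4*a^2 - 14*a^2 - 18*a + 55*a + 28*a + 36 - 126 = -10*a^2 + 65*a - 90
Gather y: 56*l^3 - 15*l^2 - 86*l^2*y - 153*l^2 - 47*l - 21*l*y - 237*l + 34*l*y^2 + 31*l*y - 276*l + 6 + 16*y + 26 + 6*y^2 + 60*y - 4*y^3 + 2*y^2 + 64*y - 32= 56*l^3 - 168*l^2 - 560*l - 4*y^3 + y^2*(34*l + 8) + y*(-86*l^2 + 10*l + 140)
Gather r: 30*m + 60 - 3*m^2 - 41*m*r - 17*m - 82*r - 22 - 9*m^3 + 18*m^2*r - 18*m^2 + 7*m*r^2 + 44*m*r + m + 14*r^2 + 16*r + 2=-9*m^3 - 21*m^2 + 14*m + r^2*(7*m + 14) + r*(18*m^2 + 3*m - 66) + 40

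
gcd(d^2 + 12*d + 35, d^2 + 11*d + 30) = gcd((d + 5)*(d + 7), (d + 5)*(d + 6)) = d + 5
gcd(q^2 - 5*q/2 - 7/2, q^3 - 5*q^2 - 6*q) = q + 1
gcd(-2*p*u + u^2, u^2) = u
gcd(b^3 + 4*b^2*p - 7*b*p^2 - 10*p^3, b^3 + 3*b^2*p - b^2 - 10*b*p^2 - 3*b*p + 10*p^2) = -b^2 - 3*b*p + 10*p^2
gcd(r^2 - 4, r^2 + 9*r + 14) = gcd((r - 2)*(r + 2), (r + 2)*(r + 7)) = r + 2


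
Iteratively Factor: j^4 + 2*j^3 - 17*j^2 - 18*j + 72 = (j + 4)*(j^3 - 2*j^2 - 9*j + 18) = (j + 3)*(j + 4)*(j^2 - 5*j + 6) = (j - 3)*(j + 3)*(j + 4)*(j - 2)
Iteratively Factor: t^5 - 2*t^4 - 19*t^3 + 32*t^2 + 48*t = (t + 1)*(t^4 - 3*t^3 - 16*t^2 + 48*t) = (t - 4)*(t + 1)*(t^3 + t^2 - 12*t) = t*(t - 4)*(t + 1)*(t^2 + t - 12) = t*(t - 4)*(t - 3)*(t + 1)*(t + 4)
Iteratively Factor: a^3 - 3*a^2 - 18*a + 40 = (a + 4)*(a^2 - 7*a + 10) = (a - 2)*(a + 4)*(a - 5)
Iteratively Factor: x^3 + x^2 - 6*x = (x + 3)*(x^2 - 2*x) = x*(x + 3)*(x - 2)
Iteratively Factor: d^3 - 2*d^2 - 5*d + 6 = (d - 1)*(d^2 - d - 6) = (d - 3)*(d - 1)*(d + 2)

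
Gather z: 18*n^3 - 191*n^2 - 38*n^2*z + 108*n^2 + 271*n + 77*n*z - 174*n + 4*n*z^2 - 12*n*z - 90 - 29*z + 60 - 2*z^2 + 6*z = 18*n^3 - 83*n^2 + 97*n + z^2*(4*n - 2) + z*(-38*n^2 + 65*n - 23) - 30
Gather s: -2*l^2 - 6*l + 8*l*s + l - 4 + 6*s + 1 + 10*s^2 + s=-2*l^2 - 5*l + 10*s^2 + s*(8*l + 7) - 3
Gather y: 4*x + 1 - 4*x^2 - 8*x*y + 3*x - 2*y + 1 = -4*x^2 + 7*x + y*(-8*x - 2) + 2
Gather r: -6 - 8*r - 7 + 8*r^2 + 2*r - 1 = 8*r^2 - 6*r - 14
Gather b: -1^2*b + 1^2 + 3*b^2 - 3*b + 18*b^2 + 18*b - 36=21*b^2 + 14*b - 35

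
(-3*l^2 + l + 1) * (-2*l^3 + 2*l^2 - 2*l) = 6*l^5 - 8*l^4 + 6*l^3 - 2*l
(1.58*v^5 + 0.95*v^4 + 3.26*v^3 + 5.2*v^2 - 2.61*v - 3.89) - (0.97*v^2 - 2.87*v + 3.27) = 1.58*v^5 + 0.95*v^4 + 3.26*v^3 + 4.23*v^2 + 0.26*v - 7.16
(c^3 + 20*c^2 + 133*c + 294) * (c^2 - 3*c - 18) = c^5 + 17*c^4 + 55*c^3 - 465*c^2 - 3276*c - 5292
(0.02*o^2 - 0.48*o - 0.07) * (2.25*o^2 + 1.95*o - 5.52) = 0.045*o^4 - 1.041*o^3 - 1.2039*o^2 + 2.5131*o + 0.3864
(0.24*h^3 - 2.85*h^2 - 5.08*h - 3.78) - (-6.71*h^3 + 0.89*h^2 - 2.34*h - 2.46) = 6.95*h^3 - 3.74*h^2 - 2.74*h - 1.32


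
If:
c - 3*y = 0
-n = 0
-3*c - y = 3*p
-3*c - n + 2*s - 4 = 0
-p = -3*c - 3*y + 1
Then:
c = 9/46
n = 0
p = -5/23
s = 211/92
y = 3/46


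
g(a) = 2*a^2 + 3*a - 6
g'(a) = 4*a + 3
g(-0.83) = -7.11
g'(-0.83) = -0.32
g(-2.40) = -1.68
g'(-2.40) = -6.60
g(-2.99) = 2.91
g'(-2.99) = -8.96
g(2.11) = 9.23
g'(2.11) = 11.44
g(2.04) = 8.44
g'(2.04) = 11.16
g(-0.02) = -6.06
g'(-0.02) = 2.92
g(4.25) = 42.88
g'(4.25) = 20.00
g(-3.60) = 9.12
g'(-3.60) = -11.40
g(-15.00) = 399.00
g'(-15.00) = -57.00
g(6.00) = 84.00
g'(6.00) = 27.00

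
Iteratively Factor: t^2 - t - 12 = (t - 4)*(t + 3)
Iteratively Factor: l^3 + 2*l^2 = (l)*(l^2 + 2*l) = l*(l + 2)*(l)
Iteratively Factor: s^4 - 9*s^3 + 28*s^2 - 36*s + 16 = (s - 1)*(s^3 - 8*s^2 + 20*s - 16) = (s - 4)*(s - 1)*(s^2 - 4*s + 4) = (s - 4)*(s - 2)*(s - 1)*(s - 2)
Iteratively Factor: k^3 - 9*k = (k - 3)*(k^2 + 3*k) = (k - 3)*(k + 3)*(k)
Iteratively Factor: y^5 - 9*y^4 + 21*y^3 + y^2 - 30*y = (y)*(y^4 - 9*y^3 + 21*y^2 + y - 30) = y*(y - 2)*(y^3 - 7*y^2 + 7*y + 15) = y*(y - 2)*(y + 1)*(y^2 - 8*y + 15) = y*(y - 5)*(y - 2)*(y + 1)*(y - 3)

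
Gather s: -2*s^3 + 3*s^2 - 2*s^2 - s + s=-2*s^3 + s^2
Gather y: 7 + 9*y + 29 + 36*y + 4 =45*y + 40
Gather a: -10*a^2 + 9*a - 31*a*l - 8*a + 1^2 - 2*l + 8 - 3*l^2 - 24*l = -10*a^2 + a*(1 - 31*l) - 3*l^2 - 26*l + 9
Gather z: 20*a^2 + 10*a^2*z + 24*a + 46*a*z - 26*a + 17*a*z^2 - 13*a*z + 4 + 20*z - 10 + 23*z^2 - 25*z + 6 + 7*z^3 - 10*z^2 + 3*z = 20*a^2 - 2*a + 7*z^3 + z^2*(17*a + 13) + z*(10*a^2 + 33*a - 2)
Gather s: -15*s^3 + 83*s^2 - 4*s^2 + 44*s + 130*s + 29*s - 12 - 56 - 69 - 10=-15*s^3 + 79*s^2 + 203*s - 147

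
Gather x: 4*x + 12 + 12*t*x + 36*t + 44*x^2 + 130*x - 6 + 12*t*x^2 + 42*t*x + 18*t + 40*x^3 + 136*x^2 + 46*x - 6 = 54*t + 40*x^3 + x^2*(12*t + 180) + x*(54*t + 180)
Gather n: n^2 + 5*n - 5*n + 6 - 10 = n^2 - 4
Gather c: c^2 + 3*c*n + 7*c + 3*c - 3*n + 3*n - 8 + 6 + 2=c^2 + c*(3*n + 10)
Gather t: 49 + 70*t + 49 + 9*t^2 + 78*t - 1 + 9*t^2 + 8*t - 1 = 18*t^2 + 156*t + 96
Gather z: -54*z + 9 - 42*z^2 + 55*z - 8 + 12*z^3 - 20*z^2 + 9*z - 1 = 12*z^3 - 62*z^2 + 10*z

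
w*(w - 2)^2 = w^3 - 4*w^2 + 4*w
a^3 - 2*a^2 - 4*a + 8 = (a - 2)^2*(a + 2)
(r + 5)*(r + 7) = r^2 + 12*r + 35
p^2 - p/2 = p*(p - 1/2)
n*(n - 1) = n^2 - n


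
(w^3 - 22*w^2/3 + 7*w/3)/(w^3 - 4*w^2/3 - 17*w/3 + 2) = w*(w - 7)/(w^2 - w - 6)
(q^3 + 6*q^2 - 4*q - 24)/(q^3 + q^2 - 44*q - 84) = (q - 2)/(q - 7)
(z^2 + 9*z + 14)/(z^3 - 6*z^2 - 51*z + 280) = (z + 2)/(z^2 - 13*z + 40)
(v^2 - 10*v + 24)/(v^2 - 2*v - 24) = (v - 4)/(v + 4)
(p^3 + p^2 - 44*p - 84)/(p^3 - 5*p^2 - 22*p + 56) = (p^2 + 8*p + 12)/(p^2 + 2*p - 8)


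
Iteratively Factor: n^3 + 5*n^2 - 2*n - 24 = (n + 3)*(n^2 + 2*n - 8) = (n - 2)*(n + 3)*(n + 4)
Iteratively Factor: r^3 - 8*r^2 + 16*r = (r)*(r^2 - 8*r + 16) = r*(r - 4)*(r - 4)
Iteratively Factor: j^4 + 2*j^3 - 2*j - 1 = (j + 1)*(j^3 + j^2 - j - 1) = (j + 1)^2*(j^2 - 1) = (j - 1)*(j + 1)^2*(j + 1)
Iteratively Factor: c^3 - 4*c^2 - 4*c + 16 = (c + 2)*(c^2 - 6*c + 8) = (c - 4)*(c + 2)*(c - 2)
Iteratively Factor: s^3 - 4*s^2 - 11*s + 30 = (s - 2)*(s^2 - 2*s - 15) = (s - 5)*(s - 2)*(s + 3)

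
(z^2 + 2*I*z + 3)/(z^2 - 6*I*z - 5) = (z + 3*I)/(z - 5*I)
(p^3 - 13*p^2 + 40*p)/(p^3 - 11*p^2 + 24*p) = (p - 5)/(p - 3)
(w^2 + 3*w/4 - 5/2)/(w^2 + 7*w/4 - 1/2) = (4*w - 5)/(4*w - 1)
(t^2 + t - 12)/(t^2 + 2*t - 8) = (t - 3)/(t - 2)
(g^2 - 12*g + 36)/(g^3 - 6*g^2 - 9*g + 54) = (g - 6)/(g^2 - 9)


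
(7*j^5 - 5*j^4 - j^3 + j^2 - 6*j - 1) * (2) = 14*j^5 - 10*j^4 - 2*j^3 + 2*j^2 - 12*j - 2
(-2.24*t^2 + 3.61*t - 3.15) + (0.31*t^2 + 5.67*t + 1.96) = -1.93*t^2 + 9.28*t - 1.19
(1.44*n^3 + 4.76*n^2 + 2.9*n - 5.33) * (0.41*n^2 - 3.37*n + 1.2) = 0.5904*n^5 - 2.9012*n^4 - 13.1242*n^3 - 6.2463*n^2 + 21.4421*n - 6.396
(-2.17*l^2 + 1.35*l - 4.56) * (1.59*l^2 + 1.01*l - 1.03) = -3.4503*l^4 - 0.0451999999999999*l^3 - 3.6518*l^2 - 5.9961*l + 4.6968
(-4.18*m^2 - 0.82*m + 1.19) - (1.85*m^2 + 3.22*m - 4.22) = -6.03*m^2 - 4.04*m + 5.41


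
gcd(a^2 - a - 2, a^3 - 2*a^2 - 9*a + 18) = a - 2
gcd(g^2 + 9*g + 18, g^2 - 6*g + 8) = 1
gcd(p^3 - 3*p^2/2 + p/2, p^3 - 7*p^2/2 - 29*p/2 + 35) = 1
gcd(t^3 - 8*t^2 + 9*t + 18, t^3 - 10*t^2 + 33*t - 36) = t - 3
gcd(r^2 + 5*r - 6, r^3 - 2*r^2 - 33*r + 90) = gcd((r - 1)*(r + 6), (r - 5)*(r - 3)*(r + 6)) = r + 6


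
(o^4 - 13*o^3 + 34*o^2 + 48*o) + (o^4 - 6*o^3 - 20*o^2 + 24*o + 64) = 2*o^4 - 19*o^3 + 14*o^2 + 72*o + 64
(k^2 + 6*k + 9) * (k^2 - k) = k^4 + 5*k^3 + 3*k^2 - 9*k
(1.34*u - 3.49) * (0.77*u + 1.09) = 1.0318*u^2 - 1.2267*u - 3.8041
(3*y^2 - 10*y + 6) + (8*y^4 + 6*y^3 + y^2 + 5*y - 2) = 8*y^4 + 6*y^3 + 4*y^2 - 5*y + 4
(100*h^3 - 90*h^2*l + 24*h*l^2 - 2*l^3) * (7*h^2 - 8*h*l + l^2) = 700*h^5 - 1430*h^4*l + 988*h^3*l^2 - 296*h^2*l^3 + 40*h*l^4 - 2*l^5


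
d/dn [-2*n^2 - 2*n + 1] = -4*n - 2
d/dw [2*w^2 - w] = 4*w - 1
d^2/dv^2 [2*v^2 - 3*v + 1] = 4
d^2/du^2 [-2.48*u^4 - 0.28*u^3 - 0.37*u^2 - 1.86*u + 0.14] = -29.76*u^2 - 1.68*u - 0.74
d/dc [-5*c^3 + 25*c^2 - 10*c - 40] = -15*c^2 + 50*c - 10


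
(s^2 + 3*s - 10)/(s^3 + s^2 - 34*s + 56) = (s + 5)/(s^2 + 3*s - 28)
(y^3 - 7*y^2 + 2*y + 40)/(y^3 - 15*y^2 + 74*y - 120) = (y + 2)/(y - 6)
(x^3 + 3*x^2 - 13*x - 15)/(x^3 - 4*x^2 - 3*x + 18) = (x^2 + 6*x + 5)/(x^2 - x - 6)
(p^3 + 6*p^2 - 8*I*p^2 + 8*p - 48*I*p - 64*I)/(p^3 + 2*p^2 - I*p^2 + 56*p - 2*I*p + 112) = (p + 4)/(p + 7*I)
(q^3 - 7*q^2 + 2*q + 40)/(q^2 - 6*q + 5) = (q^2 - 2*q - 8)/(q - 1)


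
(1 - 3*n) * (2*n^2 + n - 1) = -6*n^3 - n^2 + 4*n - 1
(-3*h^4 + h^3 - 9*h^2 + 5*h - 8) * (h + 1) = -3*h^5 - 2*h^4 - 8*h^3 - 4*h^2 - 3*h - 8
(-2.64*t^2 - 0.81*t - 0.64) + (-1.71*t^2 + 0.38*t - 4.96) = -4.35*t^2 - 0.43*t - 5.6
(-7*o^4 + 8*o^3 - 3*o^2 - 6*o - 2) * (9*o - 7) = -63*o^5 + 121*o^4 - 83*o^3 - 33*o^2 + 24*o + 14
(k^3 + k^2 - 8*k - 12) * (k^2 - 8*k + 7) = k^5 - 7*k^4 - 9*k^3 + 59*k^2 + 40*k - 84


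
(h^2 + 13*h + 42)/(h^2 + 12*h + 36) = (h + 7)/(h + 6)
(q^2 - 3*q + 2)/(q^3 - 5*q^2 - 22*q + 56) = (q - 1)/(q^2 - 3*q - 28)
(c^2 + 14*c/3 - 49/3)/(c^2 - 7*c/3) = (c + 7)/c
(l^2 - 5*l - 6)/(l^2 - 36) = (l + 1)/(l + 6)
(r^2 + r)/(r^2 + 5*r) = (r + 1)/(r + 5)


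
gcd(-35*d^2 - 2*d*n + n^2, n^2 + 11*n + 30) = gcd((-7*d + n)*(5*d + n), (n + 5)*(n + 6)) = 1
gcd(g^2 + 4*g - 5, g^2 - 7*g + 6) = g - 1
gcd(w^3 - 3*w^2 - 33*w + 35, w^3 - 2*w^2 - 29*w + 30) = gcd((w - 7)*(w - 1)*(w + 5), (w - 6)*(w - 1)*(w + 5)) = w^2 + 4*w - 5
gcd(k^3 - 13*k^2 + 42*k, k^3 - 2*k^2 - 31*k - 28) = k - 7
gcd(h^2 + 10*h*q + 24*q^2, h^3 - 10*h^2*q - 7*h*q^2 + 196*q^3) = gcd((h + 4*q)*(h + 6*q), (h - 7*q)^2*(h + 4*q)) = h + 4*q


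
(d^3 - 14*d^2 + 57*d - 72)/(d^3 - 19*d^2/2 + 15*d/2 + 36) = 2*(d - 3)/(2*d + 3)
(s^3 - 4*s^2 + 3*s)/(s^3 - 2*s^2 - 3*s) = (s - 1)/(s + 1)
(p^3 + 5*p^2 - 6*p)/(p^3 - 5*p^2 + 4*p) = (p + 6)/(p - 4)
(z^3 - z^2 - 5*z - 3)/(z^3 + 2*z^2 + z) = (z - 3)/z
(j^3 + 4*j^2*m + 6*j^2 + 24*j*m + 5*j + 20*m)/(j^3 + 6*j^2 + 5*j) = (j + 4*m)/j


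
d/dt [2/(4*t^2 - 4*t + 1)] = 8*(1 - 2*t)/(4*t^2 - 4*t + 1)^2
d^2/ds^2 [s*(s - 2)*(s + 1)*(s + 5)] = 12*s^2 + 24*s - 14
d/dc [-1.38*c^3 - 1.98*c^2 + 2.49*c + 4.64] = -4.14*c^2 - 3.96*c + 2.49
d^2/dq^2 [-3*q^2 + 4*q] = -6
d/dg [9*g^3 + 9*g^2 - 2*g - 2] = 27*g^2 + 18*g - 2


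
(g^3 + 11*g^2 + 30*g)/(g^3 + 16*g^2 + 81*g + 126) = g*(g + 5)/(g^2 + 10*g + 21)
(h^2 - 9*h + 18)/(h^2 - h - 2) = (-h^2 + 9*h - 18)/(-h^2 + h + 2)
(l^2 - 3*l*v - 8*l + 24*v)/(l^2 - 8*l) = (l - 3*v)/l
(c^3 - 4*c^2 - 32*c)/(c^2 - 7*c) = (c^2 - 4*c - 32)/(c - 7)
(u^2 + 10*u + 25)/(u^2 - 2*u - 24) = (u^2 + 10*u + 25)/(u^2 - 2*u - 24)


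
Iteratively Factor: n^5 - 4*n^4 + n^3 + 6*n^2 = (n - 3)*(n^4 - n^3 - 2*n^2) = n*(n - 3)*(n^3 - n^2 - 2*n) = n*(n - 3)*(n + 1)*(n^2 - 2*n) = n^2*(n - 3)*(n + 1)*(n - 2)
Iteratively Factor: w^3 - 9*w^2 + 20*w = (w)*(w^2 - 9*w + 20) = w*(w - 5)*(w - 4)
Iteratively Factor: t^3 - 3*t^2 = (t)*(t^2 - 3*t) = t^2*(t - 3)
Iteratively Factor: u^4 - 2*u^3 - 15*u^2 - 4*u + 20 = (u + 2)*(u^3 - 4*u^2 - 7*u + 10) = (u - 5)*(u + 2)*(u^2 + u - 2) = (u - 5)*(u - 1)*(u + 2)*(u + 2)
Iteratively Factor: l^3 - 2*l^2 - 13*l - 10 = (l + 2)*(l^2 - 4*l - 5) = (l - 5)*(l + 2)*(l + 1)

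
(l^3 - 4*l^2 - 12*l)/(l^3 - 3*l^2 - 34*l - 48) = l*(l - 6)/(l^2 - 5*l - 24)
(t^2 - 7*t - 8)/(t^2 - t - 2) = (t - 8)/(t - 2)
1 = 1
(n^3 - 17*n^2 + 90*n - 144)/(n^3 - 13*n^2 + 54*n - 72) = (n - 8)/(n - 4)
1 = 1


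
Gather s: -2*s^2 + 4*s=-2*s^2 + 4*s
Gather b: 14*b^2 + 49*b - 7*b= 14*b^2 + 42*b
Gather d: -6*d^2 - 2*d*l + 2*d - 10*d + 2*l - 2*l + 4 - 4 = -6*d^2 + d*(-2*l - 8)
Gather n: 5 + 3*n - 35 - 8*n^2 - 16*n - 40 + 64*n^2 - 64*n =56*n^2 - 77*n - 70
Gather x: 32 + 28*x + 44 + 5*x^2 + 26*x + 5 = 5*x^2 + 54*x + 81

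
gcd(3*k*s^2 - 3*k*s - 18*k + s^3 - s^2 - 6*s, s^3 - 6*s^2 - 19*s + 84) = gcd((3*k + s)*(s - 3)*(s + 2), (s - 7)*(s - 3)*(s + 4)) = s - 3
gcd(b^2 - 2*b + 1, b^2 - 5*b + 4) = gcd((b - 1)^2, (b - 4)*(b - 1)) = b - 1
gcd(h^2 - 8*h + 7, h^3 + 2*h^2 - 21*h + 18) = h - 1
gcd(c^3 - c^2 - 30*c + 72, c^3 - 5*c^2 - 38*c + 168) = c^2 + 2*c - 24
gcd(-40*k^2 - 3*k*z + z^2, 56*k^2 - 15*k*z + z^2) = -8*k + z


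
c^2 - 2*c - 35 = (c - 7)*(c + 5)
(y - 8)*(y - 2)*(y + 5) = y^3 - 5*y^2 - 34*y + 80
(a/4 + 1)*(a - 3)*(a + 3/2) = a^3/4 + 5*a^2/8 - 21*a/8 - 9/2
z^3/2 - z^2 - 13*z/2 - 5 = (z/2 + 1)*(z - 5)*(z + 1)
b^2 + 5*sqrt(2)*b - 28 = (b - 2*sqrt(2))*(b + 7*sqrt(2))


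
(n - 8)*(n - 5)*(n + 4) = n^3 - 9*n^2 - 12*n + 160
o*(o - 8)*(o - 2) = o^3 - 10*o^2 + 16*o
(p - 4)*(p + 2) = p^2 - 2*p - 8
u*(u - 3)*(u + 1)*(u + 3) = u^4 + u^3 - 9*u^2 - 9*u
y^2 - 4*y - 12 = (y - 6)*(y + 2)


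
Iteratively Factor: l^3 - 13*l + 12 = (l - 1)*(l^2 + l - 12) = (l - 1)*(l + 4)*(l - 3)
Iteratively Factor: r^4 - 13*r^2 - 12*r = (r + 3)*(r^3 - 3*r^2 - 4*r) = (r - 4)*(r + 3)*(r^2 + r) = (r - 4)*(r + 1)*(r + 3)*(r)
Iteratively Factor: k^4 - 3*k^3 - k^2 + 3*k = (k - 1)*(k^3 - 2*k^2 - 3*k) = k*(k - 1)*(k^2 - 2*k - 3) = k*(k - 1)*(k + 1)*(k - 3)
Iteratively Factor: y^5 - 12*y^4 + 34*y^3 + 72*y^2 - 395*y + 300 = (y - 1)*(y^4 - 11*y^3 + 23*y^2 + 95*y - 300) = (y - 5)*(y - 1)*(y^3 - 6*y^2 - 7*y + 60) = (y - 5)^2*(y - 1)*(y^2 - y - 12) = (y - 5)^2*(y - 1)*(y + 3)*(y - 4)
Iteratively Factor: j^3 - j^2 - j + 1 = (j - 1)*(j^2 - 1) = (j - 1)^2*(j + 1)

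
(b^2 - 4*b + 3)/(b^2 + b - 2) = (b - 3)/(b + 2)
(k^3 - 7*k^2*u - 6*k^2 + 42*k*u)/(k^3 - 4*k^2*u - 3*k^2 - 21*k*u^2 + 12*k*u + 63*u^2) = k*(k - 6)/(k^2 + 3*k*u - 3*k - 9*u)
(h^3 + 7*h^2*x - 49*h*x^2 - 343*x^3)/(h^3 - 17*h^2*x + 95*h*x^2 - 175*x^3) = (h^2 + 14*h*x + 49*x^2)/(h^2 - 10*h*x + 25*x^2)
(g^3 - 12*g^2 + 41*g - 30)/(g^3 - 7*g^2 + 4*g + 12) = (g^2 - 6*g + 5)/(g^2 - g - 2)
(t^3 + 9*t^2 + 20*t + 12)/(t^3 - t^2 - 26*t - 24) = (t^2 + 8*t + 12)/(t^2 - 2*t - 24)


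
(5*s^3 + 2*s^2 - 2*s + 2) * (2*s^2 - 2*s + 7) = 10*s^5 - 6*s^4 + 27*s^3 + 22*s^2 - 18*s + 14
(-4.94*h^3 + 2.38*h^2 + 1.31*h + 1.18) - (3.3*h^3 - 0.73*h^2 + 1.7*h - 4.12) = -8.24*h^3 + 3.11*h^2 - 0.39*h + 5.3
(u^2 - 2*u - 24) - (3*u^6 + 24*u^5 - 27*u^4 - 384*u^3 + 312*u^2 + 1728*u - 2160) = -3*u^6 - 24*u^5 + 27*u^4 + 384*u^3 - 311*u^2 - 1730*u + 2136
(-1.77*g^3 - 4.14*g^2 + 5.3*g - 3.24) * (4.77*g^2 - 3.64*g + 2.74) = -8.4429*g^5 - 13.305*g^4 + 35.5008*g^3 - 46.0904*g^2 + 26.3156*g - 8.8776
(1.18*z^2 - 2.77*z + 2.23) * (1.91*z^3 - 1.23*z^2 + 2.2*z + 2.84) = 2.2538*z^5 - 6.7421*z^4 + 10.2624*z^3 - 5.4857*z^2 - 2.9608*z + 6.3332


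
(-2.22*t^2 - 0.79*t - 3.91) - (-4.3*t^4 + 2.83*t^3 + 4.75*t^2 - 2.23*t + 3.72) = 4.3*t^4 - 2.83*t^3 - 6.97*t^2 + 1.44*t - 7.63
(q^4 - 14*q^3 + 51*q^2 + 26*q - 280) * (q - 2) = q^5 - 16*q^4 + 79*q^3 - 76*q^2 - 332*q + 560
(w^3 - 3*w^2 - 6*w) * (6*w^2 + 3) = 6*w^5 - 18*w^4 - 33*w^3 - 9*w^2 - 18*w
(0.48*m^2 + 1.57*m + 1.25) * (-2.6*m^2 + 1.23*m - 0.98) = -1.248*m^4 - 3.4916*m^3 - 1.7893*m^2 - 0.00109999999999988*m - 1.225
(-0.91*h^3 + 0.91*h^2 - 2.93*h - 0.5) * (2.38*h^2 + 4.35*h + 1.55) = -2.1658*h^5 - 1.7927*h^4 - 4.4254*h^3 - 12.525*h^2 - 6.7165*h - 0.775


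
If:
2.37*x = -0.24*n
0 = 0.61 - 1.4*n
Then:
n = 0.44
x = -0.04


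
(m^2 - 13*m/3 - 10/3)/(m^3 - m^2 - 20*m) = (m + 2/3)/(m*(m + 4))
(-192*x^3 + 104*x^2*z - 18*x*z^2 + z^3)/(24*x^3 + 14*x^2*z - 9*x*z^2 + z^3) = (-8*x + z)/(x + z)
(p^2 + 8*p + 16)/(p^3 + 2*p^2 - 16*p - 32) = (p + 4)/(p^2 - 2*p - 8)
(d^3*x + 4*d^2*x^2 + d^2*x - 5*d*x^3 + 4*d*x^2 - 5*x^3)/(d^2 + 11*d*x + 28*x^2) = x*(d^3 + 4*d^2*x + d^2 - 5*d*x^2 + 4*d*x - 5*x^2)/(d^2 + 11*d*x + 28*x^2)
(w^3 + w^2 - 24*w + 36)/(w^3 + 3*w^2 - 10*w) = (w^2 + 3*w - 18)/(w*(w + 5))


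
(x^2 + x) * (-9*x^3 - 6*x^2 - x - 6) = -9*x^5 - 15*x^4 - 7*x^3 - 7*x^2 - 6*x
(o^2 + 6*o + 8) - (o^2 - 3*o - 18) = 9*o + 26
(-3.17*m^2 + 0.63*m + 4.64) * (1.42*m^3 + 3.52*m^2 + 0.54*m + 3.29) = -4.5014*m^5 - 10.2638*m^4 + 7.0946*m^3 + 6.2437*m^2 + 4.5783*m + 15.2656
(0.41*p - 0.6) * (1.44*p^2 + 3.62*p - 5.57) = 0.5904*p^3 + 0.6202*p^2 - 4.4557*p + 3.342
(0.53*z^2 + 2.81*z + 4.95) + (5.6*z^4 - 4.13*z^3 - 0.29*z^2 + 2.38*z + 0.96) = 5.6*z^4 - 4.13*z^3 + 0.24*z^2 + 5.19*z + 5.91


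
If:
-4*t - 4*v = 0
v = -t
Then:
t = -v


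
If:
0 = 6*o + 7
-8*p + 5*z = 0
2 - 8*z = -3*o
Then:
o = -7/6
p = -15/128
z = -3/16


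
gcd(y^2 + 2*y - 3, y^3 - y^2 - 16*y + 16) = y - 1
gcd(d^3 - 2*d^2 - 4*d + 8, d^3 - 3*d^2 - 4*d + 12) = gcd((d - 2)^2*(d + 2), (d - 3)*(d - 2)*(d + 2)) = d^2 - 4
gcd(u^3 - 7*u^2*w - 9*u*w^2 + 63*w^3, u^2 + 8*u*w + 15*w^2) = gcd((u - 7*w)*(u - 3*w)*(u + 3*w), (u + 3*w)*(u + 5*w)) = u + 3*w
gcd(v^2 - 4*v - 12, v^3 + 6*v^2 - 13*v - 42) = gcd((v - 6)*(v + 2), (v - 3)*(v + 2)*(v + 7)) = v + 2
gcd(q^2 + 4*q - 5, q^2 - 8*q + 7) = q - 1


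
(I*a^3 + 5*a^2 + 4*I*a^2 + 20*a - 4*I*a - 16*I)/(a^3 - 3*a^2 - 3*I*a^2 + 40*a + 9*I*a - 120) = (I*a^3 + a^2*(5 + 4*I) + 4*a*(5 - I) - 16*I)/(a^3 - 3*a^2*(1 + I) + a*(40 + 9*I) - 120)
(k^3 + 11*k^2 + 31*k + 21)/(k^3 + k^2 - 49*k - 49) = (k + 3)/(k - 7)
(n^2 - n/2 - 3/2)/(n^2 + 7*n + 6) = (n - 3/2)/(n + 6)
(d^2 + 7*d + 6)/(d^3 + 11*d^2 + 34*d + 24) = 1/(d + 4)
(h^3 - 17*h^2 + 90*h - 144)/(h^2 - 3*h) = h - 14 + 48/h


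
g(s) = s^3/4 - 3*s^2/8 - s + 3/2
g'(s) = 3*s^2/4 - 3*s/4 - 1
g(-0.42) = 1.84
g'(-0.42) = -0.55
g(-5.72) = -51.84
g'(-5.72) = 27.83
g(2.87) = 1.45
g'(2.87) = 3.03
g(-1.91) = 0.30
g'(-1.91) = 3.17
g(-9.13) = -210.89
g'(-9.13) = 68.37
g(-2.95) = -5.23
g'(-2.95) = 7.74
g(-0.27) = 1.74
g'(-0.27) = -0.74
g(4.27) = 9.86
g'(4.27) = 9.47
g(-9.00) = -202.12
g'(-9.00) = 66.50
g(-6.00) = -60.00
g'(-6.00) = 30.50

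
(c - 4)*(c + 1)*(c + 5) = c^3 + 2*c^2 - 19*c - 20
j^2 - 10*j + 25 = (j - 5)^2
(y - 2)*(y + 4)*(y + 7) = y^3 + 9*y^2 + 6*y - 56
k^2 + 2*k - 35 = (k - 5)*(k + 7)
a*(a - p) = a^2 - a*p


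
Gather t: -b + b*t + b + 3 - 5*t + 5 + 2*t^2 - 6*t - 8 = 2*t^2 + t*(b - 11)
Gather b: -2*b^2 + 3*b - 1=-2*b^2 + 3*b - 1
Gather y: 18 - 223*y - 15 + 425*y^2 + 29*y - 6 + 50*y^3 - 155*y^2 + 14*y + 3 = 50*y^3 + 270*y^2 - 180*y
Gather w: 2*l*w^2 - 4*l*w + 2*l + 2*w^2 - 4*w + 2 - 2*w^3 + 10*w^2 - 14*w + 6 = 2*l - 2*w^3 + w^2*(2*l + 12) + w*(-4*l - 18) + 8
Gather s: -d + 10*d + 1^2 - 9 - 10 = 9*d - 18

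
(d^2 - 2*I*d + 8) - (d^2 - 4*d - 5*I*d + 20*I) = 4*d + 3*I*d + 8 - 20*I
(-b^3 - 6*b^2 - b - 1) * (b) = -b^4 - 6*b^3 - b^2 - b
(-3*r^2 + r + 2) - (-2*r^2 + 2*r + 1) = -r^2 - r + 1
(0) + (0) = 0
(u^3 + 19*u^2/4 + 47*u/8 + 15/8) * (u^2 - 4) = u^5 + 19*u^4/4 + 15*u^3/8 - 137*u^2/8 - 47*u/2 - 15/2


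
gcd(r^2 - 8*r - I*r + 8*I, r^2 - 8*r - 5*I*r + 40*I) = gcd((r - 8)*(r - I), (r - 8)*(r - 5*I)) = r - 8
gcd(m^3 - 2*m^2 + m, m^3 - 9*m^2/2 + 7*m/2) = m^2 - m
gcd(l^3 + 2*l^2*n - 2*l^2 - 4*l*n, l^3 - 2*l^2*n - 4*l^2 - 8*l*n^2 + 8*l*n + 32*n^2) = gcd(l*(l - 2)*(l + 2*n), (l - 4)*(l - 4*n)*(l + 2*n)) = l + 2*n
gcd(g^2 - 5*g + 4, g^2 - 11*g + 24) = 1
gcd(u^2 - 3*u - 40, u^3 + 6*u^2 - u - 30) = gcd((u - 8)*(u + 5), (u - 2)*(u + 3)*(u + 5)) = u + 5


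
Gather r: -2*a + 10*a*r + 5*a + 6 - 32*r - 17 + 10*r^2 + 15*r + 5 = 3*a + 10*r^2 + r*(10*a - 17) - 6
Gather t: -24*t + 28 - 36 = -24*t - 8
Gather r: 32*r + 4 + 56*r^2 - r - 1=56*r^2 + 31*r + 3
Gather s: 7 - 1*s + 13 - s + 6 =26 - 2*s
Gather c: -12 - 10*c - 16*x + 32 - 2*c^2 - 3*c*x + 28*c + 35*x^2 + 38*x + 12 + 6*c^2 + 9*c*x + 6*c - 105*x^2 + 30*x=4*c^2 + c*(6*x + 24) - 70*x^2 + 52*x + 32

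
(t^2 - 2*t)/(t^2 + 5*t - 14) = t/(t + 7)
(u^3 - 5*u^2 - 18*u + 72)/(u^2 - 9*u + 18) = u + 4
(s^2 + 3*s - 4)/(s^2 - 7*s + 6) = (s + 4)/(s - 6)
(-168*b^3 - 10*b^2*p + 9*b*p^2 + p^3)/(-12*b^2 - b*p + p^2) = (42*b^2 + 13*b*p + p^2)/(3*b + p)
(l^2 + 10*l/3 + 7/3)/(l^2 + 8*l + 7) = (l + 7/3)/(l + 7)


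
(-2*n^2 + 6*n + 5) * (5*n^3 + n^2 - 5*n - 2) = -10*n^5 + 28*n^4 + 41*n^3 - 21*n^2 - 37*n - 10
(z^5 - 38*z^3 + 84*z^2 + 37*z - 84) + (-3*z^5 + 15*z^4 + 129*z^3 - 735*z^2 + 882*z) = -2*z^5 + 15*z^4 + 91*z^3 - 651*z^2 + 919*z - 84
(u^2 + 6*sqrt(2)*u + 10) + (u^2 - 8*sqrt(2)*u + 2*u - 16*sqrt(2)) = 2*u^2 - 2*sqrt(2)*u + 2*u - 16*sqrt(2) + 10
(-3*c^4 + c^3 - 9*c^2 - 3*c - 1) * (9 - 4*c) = 12*c^5 - 31*c^4 + 45*c^3 - 69*c^2 - 23*c - 9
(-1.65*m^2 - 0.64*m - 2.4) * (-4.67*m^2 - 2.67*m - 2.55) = 7.7055*m^4 + 7.3943*m^3 + 17.1243*m^2 + 8.04*m + 6.12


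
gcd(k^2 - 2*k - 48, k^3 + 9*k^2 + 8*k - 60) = k + 6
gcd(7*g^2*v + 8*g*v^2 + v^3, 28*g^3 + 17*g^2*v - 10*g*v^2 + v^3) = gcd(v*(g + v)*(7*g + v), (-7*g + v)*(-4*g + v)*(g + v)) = g + v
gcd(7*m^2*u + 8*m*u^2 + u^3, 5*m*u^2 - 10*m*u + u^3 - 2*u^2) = u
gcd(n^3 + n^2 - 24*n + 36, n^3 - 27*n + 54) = n^2 + 3*n - 18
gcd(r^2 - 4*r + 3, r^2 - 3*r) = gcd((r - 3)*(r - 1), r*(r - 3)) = r - 3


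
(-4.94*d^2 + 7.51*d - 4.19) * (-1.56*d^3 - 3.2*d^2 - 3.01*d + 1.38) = 7.7064*d^5 + 4.0924*d^4 - 2.6262*d^3 - 16.0143*d^2 + 22.9757*d - 5.7822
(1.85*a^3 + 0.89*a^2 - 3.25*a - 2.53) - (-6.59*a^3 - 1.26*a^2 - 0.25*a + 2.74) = 8.44*a^3 + 2.15*a^2 - 3.0*a - 5.27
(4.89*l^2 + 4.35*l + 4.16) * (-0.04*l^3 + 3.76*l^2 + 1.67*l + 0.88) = -0.1956*l^5 + 18.2124*l^4 + 24.3559*l^3 + 27.2093*l^2 + 10.7752*l + 3.6608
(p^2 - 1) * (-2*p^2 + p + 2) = -2*p^4 + p^3 + 4*p^2 - p - 2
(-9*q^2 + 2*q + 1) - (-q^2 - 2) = -8*q^2 + 2*q + 3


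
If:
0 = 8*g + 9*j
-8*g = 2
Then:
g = -1/4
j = 2/9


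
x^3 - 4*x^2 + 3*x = x*(x - 3)*(x - 1)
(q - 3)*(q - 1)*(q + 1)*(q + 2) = q^4 - q^3 - 7*q^2 + q + 6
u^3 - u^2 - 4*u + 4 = (u - 2)*(u - 1)*(u + 2)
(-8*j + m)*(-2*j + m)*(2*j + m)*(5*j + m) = 160*j^4 + 12*j^3*m - 44*j^2*m^2 - 3*j*m^3 + m^4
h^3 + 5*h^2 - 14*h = h*(h - 2)*(h + 7)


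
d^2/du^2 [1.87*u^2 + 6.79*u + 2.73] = 3.74000000000000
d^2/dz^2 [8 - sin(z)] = sin(z)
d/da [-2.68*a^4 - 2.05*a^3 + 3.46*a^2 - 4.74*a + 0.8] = -10.72*a^3 - 6.15*a^2 + 6.92*a - 4.74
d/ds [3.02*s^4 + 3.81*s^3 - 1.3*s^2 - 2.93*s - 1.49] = 12.08*s^3 + 11.43*s^2 - 2.6*s - 2.93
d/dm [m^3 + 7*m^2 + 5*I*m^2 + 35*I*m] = 3*m^2 + m*(14 + 10*I) + 35*I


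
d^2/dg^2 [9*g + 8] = 0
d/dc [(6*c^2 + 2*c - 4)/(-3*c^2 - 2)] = 2*(3*c^2 - 24*c - 2)/(9*c^4 + 12*c^2 + 4)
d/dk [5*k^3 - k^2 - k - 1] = 15*k^2 - 2*k - 1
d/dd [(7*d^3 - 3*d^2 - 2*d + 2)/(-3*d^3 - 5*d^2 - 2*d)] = 2*(-22*d^4 - 20*d^3 + 7*d^2 + 10*d + 2)/(d^2*(9*d^4 + 30*d^3 + 37*d^2 + 20*d + 4))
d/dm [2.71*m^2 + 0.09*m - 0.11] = 5.42*m + 0.09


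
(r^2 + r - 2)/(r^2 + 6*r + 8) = (r - 1)/(r + 4)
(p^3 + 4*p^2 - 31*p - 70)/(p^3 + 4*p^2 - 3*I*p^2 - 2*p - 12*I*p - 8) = (p^3 + 4*p^2 - 31*p - 70)/(p^3 + p^2*(4 - 3*I) + p*(-2 - 12*I) - 8)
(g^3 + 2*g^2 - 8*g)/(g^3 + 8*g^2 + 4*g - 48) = g/(g + 6)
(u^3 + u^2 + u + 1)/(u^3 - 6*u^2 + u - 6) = (u + 1)/(u - 6)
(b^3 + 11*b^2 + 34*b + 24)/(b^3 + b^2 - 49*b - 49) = (b^2 + 10*b + 24)/(b^2 - 49)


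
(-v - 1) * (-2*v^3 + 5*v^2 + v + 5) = 2*v^4 - 3*v^3 - 6*v^2 - 6*v - 5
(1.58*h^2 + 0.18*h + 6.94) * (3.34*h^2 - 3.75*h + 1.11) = 5.2772*h^4 - 5.3238*h^3 + 24.2584*h^2 - 25.8252*h + 7.7034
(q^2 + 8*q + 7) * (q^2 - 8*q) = q^4 - 57*q^2 - 56*q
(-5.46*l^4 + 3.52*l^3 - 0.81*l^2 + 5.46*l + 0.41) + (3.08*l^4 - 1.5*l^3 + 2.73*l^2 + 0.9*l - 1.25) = -2.38*l^4 + 2.02*l^3 + 1.92*l^2 + 6.36*l - 0.84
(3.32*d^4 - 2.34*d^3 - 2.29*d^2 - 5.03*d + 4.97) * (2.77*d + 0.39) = 9.1964*d^5 - 5.187*d^4 - 7.2559*d^3 - 14.8262*d^2 + 11.8052*d + 1.9383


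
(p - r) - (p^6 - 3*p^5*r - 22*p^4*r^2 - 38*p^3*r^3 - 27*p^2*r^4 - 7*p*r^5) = -p^6 + 3*p^5*r + 22*p^4*r^2 + 38*p^3*r^3 + 27*p^2*r^4 + 7*p*r^5 + p - r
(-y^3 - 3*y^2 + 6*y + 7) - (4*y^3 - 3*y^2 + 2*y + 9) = -5*y^3 + 4*y - 2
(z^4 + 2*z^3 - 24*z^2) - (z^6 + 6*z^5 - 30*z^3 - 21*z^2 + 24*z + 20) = -z^6 - 6*z^5 + z^4 + 32*z^3 - 3*z^2 - 24*z - 20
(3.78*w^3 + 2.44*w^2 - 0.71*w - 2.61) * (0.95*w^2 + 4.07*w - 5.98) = 3.591*w^5 + 17.7026*w^4 - 13.3481*w^3 - 19.9604*w^2 - 6.3769*w + 15.6078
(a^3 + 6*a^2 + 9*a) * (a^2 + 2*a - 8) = a^5 + 8*a^4 + 13*a^3 - 30*a^2 - 72*a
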